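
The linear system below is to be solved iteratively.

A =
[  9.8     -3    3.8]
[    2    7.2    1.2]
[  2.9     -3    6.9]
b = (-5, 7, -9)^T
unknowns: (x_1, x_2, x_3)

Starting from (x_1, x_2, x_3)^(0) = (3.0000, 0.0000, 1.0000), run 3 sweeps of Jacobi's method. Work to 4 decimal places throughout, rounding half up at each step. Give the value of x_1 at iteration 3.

Iteration 1:
  x_1 = (-5 - (-3)·0.0000 - (3.8)·1.0000) / (9.8) = -0.8980
  x_2 = (7 - (2)·3.0000 - (1.2)·1.0000) / (7.2) = -0.0278
  x_3 = (-9 - (2.9)·3.0000 - (-3)·0.0000) / (6.9) = -2.5652
Iteration 2:
  x_1 = (-5 - (-3)·-0.0278 - (3.8)·-2.5652) / (9.8) = 0.4760
  x_2 = (7 - (2)·-0.8980 - (1.2)·-2.5652) / (7.2) = 1.6492
  x_3 = (-9 - (2.9)·-0.8980 - (-3)·-0.0278) / (6.9) = -0.9390
Iteration 3:
  x_1 = (-5 - (-3)·1.6492 - (3.8)·-0.9390) / (9.8) = 0.3588
  x_2 = (7 - (2)·0.4760 - (1.2)·-0.9390) / (7.2) = 0.9965
  x_3 = (-9 - (2.9)·0.4760 - (-3)·1.6492) / (6.9) = -0.7874

0.3588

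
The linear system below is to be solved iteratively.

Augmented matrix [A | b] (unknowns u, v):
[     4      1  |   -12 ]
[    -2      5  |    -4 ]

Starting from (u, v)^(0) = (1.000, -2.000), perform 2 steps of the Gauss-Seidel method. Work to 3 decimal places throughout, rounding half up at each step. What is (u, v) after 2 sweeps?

(-2.550, -1.820)

Iteration 1:
  u = (-12 - (1)·-2.000) / (4) = -2.500
  v = (-4 - (-2)·-2.500) / (5) = -1.800
Iteration 2:
  u = (-12 - (1)·-1.800) / (4) = -2.550
  v = (-4 - (-2)·-2.550) / (5) = -1.820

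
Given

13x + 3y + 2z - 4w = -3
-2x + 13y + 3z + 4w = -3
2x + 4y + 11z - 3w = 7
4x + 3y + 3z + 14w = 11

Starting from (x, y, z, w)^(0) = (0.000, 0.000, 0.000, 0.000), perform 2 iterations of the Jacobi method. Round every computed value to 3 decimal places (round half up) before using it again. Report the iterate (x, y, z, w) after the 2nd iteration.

(-0.033, -0.655, 0.977, 0.765)

Iteration 1:
  x = (-3 - (3)·0.000 - (2)·0.000 - (-4)·0.000) / (13) = -0.231
  y = (-3 - (-2)·0.000 - (3)·0.000 - (4)·0.000) / (13) = -0.231
  z = (7 - (2)·0.000 - (4)·0.000 - (-3)·0.000) / (11) = 0.636
  w = (11 - (4)·0.000 - (3)·0.000 - (3)·0.000) / (14) = 0.786
Iteration 2:
  x = (-3 - (3)·-0.231 - (2)·0.636 - (-4)·0.786) / (13) = -0.033
  y = (-3 - (-2)·-0.231 - (3)·0.636 - (4)·0.786) / (13) = -0.655
  z = (7 - (2)·-0.231 - (4)·-0.231 - (-3)·0.786) / (11) = 0.977
  w = (11 - (4)·-0.231 - (3)·-0.231 - (3)·0.636) / (14) = 0.765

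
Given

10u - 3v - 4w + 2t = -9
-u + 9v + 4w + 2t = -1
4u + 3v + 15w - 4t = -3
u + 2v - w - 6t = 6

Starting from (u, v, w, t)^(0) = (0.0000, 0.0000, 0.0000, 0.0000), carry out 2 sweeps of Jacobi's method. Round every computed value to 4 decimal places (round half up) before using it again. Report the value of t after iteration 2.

Iteration 1:
  u = (-9 - (-3)·0.0000 - (-4)·0.0000 - (2)·0.0000) / (10) = -0.9000
  v = (-1 - (-1)·0.0000 - (4)·0.0000 - (2)·0.0000) / (9) = -0.1111
  w = (-3 - (4)·0.0000 - (3)·0.0000 - (-4)·0.0000) / (15) = -0.2000
  t = (6 - (1)·0.0000 - (2)·0.0000 - (-1)·0.0000) / (-6) = -1.0000
Iteration 2:
  u = (-9 - (-3)·-0.1111 - (-4)·-0.2000 - (2)·-1.0000) / (10) = -0.8133
  v = (-1 - (-1)·-0.9000 - (4)·-0.2000 - (2)·-1.0000) / (9) = 0.1000
  w = (-3 - (4)·-0.9000 - (3)·-0.1111 - (-4)·-1.0000) / (15) = -0.2044
  t = (6 - (1)·-0.9000 - (2)·-0.1111 - (-1)·-0.2000) / (-6) = -1.1537

-1.1537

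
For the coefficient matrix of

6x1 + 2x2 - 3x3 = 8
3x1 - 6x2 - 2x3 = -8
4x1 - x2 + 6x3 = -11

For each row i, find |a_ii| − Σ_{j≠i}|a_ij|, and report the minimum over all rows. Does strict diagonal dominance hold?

row 1: |6| − (2+3) = 1
row 2: |-6| − (3+2) = 1
row 3: |6| − (4+1) = 1
minimum over rows = 1 → strictly diagonally dominant (convergence guaranteed)

1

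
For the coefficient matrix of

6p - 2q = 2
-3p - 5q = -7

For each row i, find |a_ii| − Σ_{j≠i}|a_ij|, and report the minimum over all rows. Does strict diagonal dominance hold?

row 1: |6| − (2) = 4
row 2: |-5| − (3) = 2
minimum over rows = 2 → strictly diagonally dominant (convergence guaranteed)

2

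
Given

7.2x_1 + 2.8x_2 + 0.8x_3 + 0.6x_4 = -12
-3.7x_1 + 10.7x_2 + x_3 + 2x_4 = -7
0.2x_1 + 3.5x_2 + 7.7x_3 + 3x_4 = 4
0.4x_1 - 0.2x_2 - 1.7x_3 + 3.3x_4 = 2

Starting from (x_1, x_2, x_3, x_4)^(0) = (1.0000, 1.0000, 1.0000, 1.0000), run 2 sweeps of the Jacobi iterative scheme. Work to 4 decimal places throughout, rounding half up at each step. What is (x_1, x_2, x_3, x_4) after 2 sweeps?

(-1.4871, -1.5977, 0.4323, 0.6625)

Iteration 1:
  x_1 = (-12 - (2.8)·1.0000 - (0.8)·1.0000 - (0.6)·1.0000) / (7.2) = -2.2500
  x_2 = (-7 - (-3.7)·1.0000 - (1)·1.0000 - (2)·1.0000) / (10.7) = -0.5888
  x_3 = (4 - (0.2)·1.0000 - (3.5)·1.0000 - (3)·1.0000) / (7.7) = -0.3506
  x_4 = (2 - (0.4)·1.0000 - (-0.2)·1.0000 - (-1.7)·1.0000) / (3.3) = 1.0606
Iteration 2:
  x_1 = (-12 - (2.8)·-0.5888 - (0.8)·-0.3506 - (0.6)·1.0606) / (7.2) = -1.4871
  x_2 = (-7 - (-3.7)·-2.2500 - (1)·-0.3506 - (2)·1.0606) / (10.7) = -1.5977
  x_3 = (4 - (0.2)·-2.2500 - (3.5)·-0.5888 - (3)·1.0606) / (7.7) = 0.4323
  x_4 = (2 - (0.4)·-2.2500 - (-0.2)·-0.5888 - (-1.7)·-0.3506) / (3.3) = 0.6625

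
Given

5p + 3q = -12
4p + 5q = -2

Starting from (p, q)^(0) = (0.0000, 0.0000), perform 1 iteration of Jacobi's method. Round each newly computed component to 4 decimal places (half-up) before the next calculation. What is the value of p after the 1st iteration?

Iteration 1:
  p = (-12 - (3)·0.0000) / (5) = -2.4000
  q = (-2 - (4)·0.0000) / (5) = -0.4000

-2.4000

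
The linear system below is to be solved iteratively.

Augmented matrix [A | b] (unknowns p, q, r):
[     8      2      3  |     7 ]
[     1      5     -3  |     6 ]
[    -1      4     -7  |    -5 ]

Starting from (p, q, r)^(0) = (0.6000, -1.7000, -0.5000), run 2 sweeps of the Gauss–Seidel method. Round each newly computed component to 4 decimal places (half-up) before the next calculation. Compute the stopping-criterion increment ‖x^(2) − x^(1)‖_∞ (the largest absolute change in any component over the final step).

Iteration 1:
  p = (7 - (2)·-1.7000 - (3)·-0.5000) / (8) = 1.4875
  q = (6 - (1)·1.4875 - (-3)·-0.5000) / (5) = 0.6025
  r = (-5 - (-1)·1.4875 - (4)·0.6025) / (-7) = 0.8461
Iteration 2:
  p = (7 - (2)·0.6025 - (3)·0.8461) / (8) = 0.4071
  q = (6 - (1)·0.4071 - (-3)·0.8461) / (5) = 1.6262
  r = (-5 - (-1)·0.4071 - (4)·1.6262) / (-7) = 1.5854
Change: (-1.0804, 1.0237, 0.7393) → max |·| = 1.0804

1.0804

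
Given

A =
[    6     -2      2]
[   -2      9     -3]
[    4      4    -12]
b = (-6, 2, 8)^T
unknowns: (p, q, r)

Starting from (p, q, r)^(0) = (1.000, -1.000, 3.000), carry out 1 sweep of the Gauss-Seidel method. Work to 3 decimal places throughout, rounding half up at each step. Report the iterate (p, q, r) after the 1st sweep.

Iteration 1:
  p = (-6 - (-2)·-1.000 - (2)·3.000) / (6) = -2.333
  q = (2 - (-2)·-2.333 - (-3)·3.000) / (9) = 0.704
  r = (8 - (4)·-2.333 - (4)·0.704) / (-12) = -1.210

(-2.333, 0.704, -1.210)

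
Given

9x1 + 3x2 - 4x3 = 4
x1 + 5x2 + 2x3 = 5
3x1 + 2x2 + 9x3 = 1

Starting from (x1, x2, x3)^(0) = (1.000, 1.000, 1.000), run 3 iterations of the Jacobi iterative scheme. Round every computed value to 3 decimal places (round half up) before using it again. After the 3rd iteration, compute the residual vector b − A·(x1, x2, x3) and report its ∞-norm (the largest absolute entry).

Iteration 1:
  x1 = (4 - (3)·1.000 - (-4)·1.000) / (9) = 0.556
  x2 = (5 - (1)·1.000 - (2)·1.000) / (5) = 0.400
  x3 = (1 - (3)·1.000 - (2)·1.000) / (9) = -0.444
Iteration 2:
  x1 = (4 - (3)·0.400 - (-4)·-0.444) / (9) = 0.114
  x2 = (5 - (1)·0.556 - (2)·-0.444) / (5) = 1.066
  x3 = (1 - (3)·0.556 - (2)·0.400) / (9) = -0.163
Iteration 3:
  x1 = (4 - (3)·1.066 - (-4)·-0.163) / (9) = 0.017
  x2 = (5 - (1)·0.114 - (2)·-0.163) / (5) = 1.042
  x3 = (1 - (3)·0.114 - (2)·1.066) / (9) = -0.164
Residual b − A·x = (0.065, 0.101, 0.341); ∞-norm = 0.341

0.341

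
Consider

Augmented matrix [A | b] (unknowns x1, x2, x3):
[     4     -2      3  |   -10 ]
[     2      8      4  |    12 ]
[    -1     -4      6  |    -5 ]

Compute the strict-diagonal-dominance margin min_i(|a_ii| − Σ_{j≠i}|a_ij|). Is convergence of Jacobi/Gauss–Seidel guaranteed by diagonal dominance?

row 1: |4| − (2+3) = -1
row 2: |8| − (2+4) = 2
row 3: |6| − (1+4) = 1
minimum over rows = -1 → not strictly diagonally dominant

-1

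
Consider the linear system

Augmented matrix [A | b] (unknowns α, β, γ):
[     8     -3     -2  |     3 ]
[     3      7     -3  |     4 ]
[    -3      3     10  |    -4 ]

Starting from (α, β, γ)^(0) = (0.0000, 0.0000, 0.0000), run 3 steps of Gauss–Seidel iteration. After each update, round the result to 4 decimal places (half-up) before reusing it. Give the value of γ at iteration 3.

-0.3693

Iteration 1:
  α = (3 - (-3)·0.0000 - (-2)·0.0000) / (8) = 0.3750
  β = (4 - (3)·0.3750 - (-3)·0.0000) / (7) = 0.4107
  γ = (-4 - (-3)·0.3750 - (3)·0.4107) / (10) = -0.4107
Iteration 2:
  α = (3 - (-3)·0.4107 - (-2)·-0.4107) / (8) = 0.4263
  β = (4 - (3)·0.4263 - (-3)·-0.4107) / (7) = 0.2127
  γ = (-4 - (-3)·0.4263 - (3)·0.2127) / (10) = -0.3359
Iteration 3:
  α = (3 - (-3)·0.2127 - (-2)·-0.3359) / (8) = 0.3708
  β = (4 - (3)·0.3708 - (-3)·-0.3359) / (7) = 0.2686
  γ = (-4 - (-3)·0.3708 - (3)·0.2686) / (10) = -0.3693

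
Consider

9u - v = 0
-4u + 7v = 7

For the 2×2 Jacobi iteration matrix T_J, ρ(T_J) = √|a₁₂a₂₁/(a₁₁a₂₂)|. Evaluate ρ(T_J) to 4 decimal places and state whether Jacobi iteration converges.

a₁₂a₂₁/(a₁₁a₂₂) = (-1)·(-4) / ((9)·(7)) = 0.063492
ρ = √|0.063492| = √0.063492 = 0.2520
ρ < 1, so Jacobi converges

0.2520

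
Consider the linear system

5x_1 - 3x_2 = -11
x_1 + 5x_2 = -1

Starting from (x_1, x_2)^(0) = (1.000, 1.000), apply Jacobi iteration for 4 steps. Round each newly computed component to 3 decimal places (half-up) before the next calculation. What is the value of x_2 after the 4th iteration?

0.226

Iteration 1:
  x_1 = (-11 - (-3)·1.000) / (5) = -1.600
  x_2 = (-1 - (1)·1.000) / (5) = -0.400
Iteration 2:
  x_1 = (-11 - (-3)·-0.400) / (5) = -2.440
  x_2 = (-1 - (1)·-1.600) / (5) = 0.120
Iteration 3:
  x_1 = (-11 - (-3)·0.120) / (5) = -2.128
  x_2 = (-1 - (1)·-2.440) / (5) = 0.288
Iteration 4:
  x_1 = (-11 - (-3)·0.288) / (5) = -2.027
  x_2 = (-1 - (1)·-2.128) / (5) = 0.226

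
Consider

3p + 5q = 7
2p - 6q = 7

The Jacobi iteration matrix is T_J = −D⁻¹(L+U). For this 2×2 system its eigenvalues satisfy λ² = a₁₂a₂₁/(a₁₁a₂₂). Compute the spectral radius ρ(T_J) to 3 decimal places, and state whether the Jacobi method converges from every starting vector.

0.745

a₁₂a₂₁/(a₁₁a₂₂) = (5)·(2) / ((3)·(-6)) = -0.555556
ρ = √|-0.555556| = √0.555556 = 0.745
ρ < 1, so Jacobi converges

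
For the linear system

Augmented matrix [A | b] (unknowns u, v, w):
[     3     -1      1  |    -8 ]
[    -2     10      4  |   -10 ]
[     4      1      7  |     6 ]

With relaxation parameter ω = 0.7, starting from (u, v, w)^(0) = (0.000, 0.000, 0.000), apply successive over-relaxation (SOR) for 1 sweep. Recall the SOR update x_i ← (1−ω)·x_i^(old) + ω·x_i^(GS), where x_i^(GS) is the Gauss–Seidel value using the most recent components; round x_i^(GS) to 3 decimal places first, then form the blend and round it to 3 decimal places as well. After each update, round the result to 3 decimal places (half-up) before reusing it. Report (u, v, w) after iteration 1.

(-1.867, -0.961, 1.443)

Iteration 1:
  u: GS value = (-8 - (-1)·0.000 - (1)·0.000) / (3) = -2.667;  u ← (1−ω)·0.000 + ω·-2.667 = -1.867
  v: GS value = (-10 - (-2)·-1.867 - (4)·0.000) / (10) = -1.373;  v ← (1−ω)·0.000 + ω·-1.373 = -0.961
  w: GS value = (6 - (4)·-1.867 - (1)·-0.961) / (7) = 2.061;  w ← (1−ω)·0.000 + ω·2.061 = 1.443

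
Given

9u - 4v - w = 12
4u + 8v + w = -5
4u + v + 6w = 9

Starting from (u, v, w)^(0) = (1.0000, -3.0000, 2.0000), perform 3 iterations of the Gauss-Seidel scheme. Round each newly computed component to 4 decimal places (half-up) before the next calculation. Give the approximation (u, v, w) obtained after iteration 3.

(0.8478, -1.1758, 1.1308)

Iteration 1:
  u = (12 - (-4)·-3.0000 - (-1)·2.0000) / (9) = 0.2222
  v = (-5 - (4)·0.2222 - (1)·2.0000) / (8) = -0.9861
  w = (9 - (4)·0.2222 - (1)·-0.9861) / (6) = 1.5162
Iteration 2:
  u = (12 - (-4)·-0.9861 - (-1)·1.5162) / (9) = 1.0635
  v = (-5 - (4)·1.0635 - (1)·1.5162) / (8) = -1.3463
  w = (9 - (4)·1.0635 - (1)·-1.3463) / (6) = 1.0154
Iteration 3:
  u = (12 - (-4)·-1.3463 - (-1)·1.0154) / (9) = 0.8478
  v = (-5 - (4)·0.8478 - (1)·1.0154) / (8) = -1.1758
  w = (9 - (4)·0.8478 - (1)·-1.1758) / (6) = 1.1308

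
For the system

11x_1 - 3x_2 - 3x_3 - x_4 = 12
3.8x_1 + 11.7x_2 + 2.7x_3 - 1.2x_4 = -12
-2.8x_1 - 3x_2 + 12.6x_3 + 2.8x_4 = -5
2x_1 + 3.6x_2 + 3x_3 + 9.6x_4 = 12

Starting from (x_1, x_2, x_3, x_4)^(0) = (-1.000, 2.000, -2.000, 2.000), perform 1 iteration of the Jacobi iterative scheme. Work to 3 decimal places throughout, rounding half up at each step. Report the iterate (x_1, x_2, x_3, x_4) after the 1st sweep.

Iteration 1:
  x_1 = (12 - (-3)·2.000 - (-3)·-2.000 - (-1)·2.000) / (11) = 1.273
  x_2 = (-12 - (3.8)·-1.000 - (2.7)·-2.000 - (-1.2)·2.000) / (11.7) = -0.034
  x_3 = (-5 - (-2.8)·-1.000 - (-3)·2.000 - (2.8)·2.000) / (12.6) = -0.587
  x_4 = (12 - (2)·-1.000 - (3.6)·2.000 - (3)·-2.000) / (9.6) = 1.333

(1.273, -0.034, -0.587, 1.333)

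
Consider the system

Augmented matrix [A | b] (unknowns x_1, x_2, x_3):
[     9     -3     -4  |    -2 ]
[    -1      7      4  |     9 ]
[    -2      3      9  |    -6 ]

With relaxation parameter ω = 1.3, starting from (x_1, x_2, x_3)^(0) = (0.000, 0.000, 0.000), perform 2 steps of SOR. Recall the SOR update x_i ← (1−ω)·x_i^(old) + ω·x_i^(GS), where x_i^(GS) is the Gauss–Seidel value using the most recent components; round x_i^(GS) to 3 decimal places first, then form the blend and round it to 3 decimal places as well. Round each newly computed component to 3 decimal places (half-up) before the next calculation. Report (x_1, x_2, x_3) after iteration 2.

Iteration 1:
  x_1: GS value = (-2 - (-3)·0.000 - (-4)·0.000) / (9) = -0.222;  x_1 ← (1−ω)·0.000 + ω·-0.222 = -0.289
  x_2: GS value = (9 - (-1)·-0.289 - (4)·0.000) / (7) = 1.244;  x_2 ← (1−ω)·0.000 + ω·1.244 = 1.617
  x_3: GS value = (-6 - (-2)·-0.289 - (3)·1.617) / (9) = -1.270;  x_3 ← (1−ω)·0.000 + ω·-1.270 = -1.651
Iteration 2:
  x_1: GS value = (-2 - (-3)·1.617 - (-4)·-1.651) / (9) = -0.417;  x_1 ← (1−ω)·-0.289 + ω·-0.417 = -0.455
  x_2: GS value = (9 - (-1)·-0.455 - (4)·-1.651) / (7) = 2.164;  x_2 ← (1−ω)·1.617 + ω·2.164 = 2.328
  x_3: GS value = (-6 - (-2)·-0.455 - (3)·2.328) / (9) = -1.544;  x_3 ← (1−ω)·-1.651 + ω·-1.544 = -1.512

(-0.455, 2.328, -1.512)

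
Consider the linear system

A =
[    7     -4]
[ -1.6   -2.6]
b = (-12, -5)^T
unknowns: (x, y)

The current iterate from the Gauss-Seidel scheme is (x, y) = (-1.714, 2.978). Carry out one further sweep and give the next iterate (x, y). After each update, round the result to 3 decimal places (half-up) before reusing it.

(-0.013, 1.931)

One sweep:
  x = (-12 - (-4)·2.978) / (7) = -0.013
  y = (-5 - (-1.6)·-0.013) / (-2.6) = 1.931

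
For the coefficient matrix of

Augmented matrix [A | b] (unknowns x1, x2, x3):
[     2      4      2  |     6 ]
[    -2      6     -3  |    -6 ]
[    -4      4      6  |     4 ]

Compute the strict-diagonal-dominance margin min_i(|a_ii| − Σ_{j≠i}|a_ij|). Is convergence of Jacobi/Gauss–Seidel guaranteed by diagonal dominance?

row 1: |2| − (4+2) = -4
row 2: |6| − (2+3) = 1
row 3: |6| − (4+4) = -2
minimum over rows = -4 → not strictly diagonally dominant

-4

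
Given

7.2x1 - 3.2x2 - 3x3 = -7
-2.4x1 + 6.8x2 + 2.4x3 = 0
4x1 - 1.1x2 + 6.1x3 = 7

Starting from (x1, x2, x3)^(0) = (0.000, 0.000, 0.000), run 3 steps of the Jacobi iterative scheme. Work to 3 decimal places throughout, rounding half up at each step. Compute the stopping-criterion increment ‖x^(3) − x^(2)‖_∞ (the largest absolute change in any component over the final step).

Iteration 1:
  x1 = (-7 - (-3.2)·0.000 - (-3)·0.000) / (7.2) = -0.972
  x2 = (0 - (-2.4)·0.000 - (2.4)·0.000) / (6.8) = 0.000
  x3 = (7 - (4)·0.000 - (-1.1)·0.000) / (6.1) = 1.148
Iteration 2:
  x1 = (-7 - (-3.2)·0.000 - (-3)·1.148) / (7.2) = -0.494
  x2 = (0 - (-2.4)·-0.972 - (2.4)·1.148) / (6.8) = -0.748
  x3 = (7 - (4)·-0.972 - (-1.1)·0.000) / (6.1) = 1.785
Iteration 3:
  x1 = (-7 - (-3.2)·-0.748 - (-3)·1.785) / (7.2) = -0.561
  x2 = (0 - (-2.4)·-0.494 - (2.4)·1.785) / (6.8) = -0.804
  x3 = (7 - (4)·-0.494 - (-1.1)·-0.748) / (6.1) = 1.337
Change: (-0.067, -0.056, -0.448) → max |·| = 0.448

0.448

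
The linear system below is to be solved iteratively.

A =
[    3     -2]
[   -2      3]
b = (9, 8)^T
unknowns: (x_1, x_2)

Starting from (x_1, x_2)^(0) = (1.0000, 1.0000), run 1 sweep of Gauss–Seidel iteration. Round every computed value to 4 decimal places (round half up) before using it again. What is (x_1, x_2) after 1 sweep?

Iteration 1:
  x_1 = (9 - (-2)·1.0000) / (3) = 3.6667
  x_2 = (8 - (-2)·3.6667) / (3) = 5.1111

(3.6667, 5.1111)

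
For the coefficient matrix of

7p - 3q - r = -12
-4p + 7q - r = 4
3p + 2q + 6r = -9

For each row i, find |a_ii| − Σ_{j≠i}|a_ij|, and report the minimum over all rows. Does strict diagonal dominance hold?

1

row 1: |7| − (3+1) = 3
row 2: |7| − (4+1) = 2
row 3: |6| − (3+2) = 1
minimum over rows = 1 → strictly diagonally dominant (convergence guaranteed)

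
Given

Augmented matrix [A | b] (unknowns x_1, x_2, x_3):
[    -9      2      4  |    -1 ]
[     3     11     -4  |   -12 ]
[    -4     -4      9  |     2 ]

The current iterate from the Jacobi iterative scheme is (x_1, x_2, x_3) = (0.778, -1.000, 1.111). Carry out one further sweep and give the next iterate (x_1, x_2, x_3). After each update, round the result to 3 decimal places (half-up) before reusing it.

(0.383, -0.899, 0.124)

One sweep:
  x_1 = (-1 - (2)·-1.000 - (4)·1.111) / (-9) = 0.383
  x_2 = (-12 - (3)·0.778 - (-4)·1.111) / (11) = -0.899
  x_3 = (2 - (-4)·0.778 - (-4)·-1.000) / (9) = 0.124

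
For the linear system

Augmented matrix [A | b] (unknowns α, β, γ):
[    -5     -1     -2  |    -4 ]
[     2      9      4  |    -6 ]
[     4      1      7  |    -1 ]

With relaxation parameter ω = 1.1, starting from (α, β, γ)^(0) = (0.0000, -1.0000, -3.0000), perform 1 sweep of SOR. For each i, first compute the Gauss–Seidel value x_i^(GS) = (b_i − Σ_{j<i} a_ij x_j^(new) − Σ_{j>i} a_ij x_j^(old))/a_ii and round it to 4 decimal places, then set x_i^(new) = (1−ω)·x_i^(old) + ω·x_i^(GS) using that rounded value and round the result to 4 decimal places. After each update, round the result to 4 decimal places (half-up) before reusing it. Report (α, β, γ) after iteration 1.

Iteration 1:
  α: GS value = (-4 - (-1)·-1.0000 - (-2)·-3.0000) / (-5) = 2.2000;  α ← (1−ω)·0.0000 + ω·2.2000 = 2.4200
  β: GS value = (-6 - (2)·2.4200 - (4)·-3.0000) / (9) = 0.1289;  β ← (1−ω)·-1.0000 + ω·0.1289 = 0.2418
  γ: GS value = (-1 - (4)·2.4200 - (1)·0.2418) / (7) = -1.5603;  γ ← (1−ω)·-3.0000 + ω·-1.5603 = -1.4163

(2.4200, 0.2418, -1.4163)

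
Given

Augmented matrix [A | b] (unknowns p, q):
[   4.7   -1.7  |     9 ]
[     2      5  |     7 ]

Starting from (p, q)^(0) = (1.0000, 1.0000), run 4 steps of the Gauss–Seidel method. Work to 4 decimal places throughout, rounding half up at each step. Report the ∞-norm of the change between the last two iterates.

0.0038

Iteration 1:
  p = (9 - (-1.7)·1.0000) / (4.7) = 2.2766
  q = (7 - (2)·2.2766) / (5) = 0.4894
Iteration 2:
  p = (9 - (-1.7)·0.4894) / (4.7) = 2.0919
  q = (7 - (2)·2.0919) / (5) = 0.5632
Iteration 3:
  p = (9 - (-1.7)·0.5632) / (4.7) = 2.1186
  q = (7 - (2)·2.1186) / (5) = 0.5526
Iteration 4:
  p = (9 - (-1.7)·0.5526) / (4.7) = 2.1148
  q = (7 - (2)·2.1148) / (5) = 0.5541
Change: (-0.0038, 0.0015) → max |·| = 0.0038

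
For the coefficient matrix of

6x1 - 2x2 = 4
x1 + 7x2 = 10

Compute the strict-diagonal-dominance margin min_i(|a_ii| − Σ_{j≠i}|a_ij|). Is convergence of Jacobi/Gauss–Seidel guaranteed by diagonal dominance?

4

row 1: |6| − (2) = 4
row 2: |7| − (1) = 6
minimum over rows = 4 → strictly diagonally dominant (convergence guaranteed)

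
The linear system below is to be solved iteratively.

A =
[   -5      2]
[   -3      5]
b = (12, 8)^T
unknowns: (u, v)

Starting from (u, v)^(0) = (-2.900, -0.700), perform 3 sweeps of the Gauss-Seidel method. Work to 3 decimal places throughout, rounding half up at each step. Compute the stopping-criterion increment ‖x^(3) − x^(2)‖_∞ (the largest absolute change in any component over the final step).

0.066

Iteration 1:
  u = (12 - (2)·-0.700) / (-5) = -2.680
  v = (8 - (-3)·-2.680) / (5) = -0.008
Iteration 2:
  u = (12 - (2)·-0.008) / (-5) = -2.403
  v = (8 - (-3)·-2.403) / (5) = 0.158
Iteration 3:
  u = (12 - (2)·0.158) / (-5) = -2.337
  v = (8 - (-3)·-2.337) / (5) = 0.198
Change: (0.066, 0.040) → max |·| = 0.066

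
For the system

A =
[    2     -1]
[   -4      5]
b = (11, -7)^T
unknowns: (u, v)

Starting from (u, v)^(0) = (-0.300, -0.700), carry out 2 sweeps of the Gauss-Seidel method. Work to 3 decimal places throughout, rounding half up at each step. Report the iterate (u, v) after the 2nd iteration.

Iteration 1:
  u = (11 - (-1)·-0.700) / (2) = 5.150
  v = (-7 - (-4)·5.150) / (5) = 2.720
Iteration 2:
  u = (11 - (-1)·2.720) / (2) = 6.860
  v = (-7 - (-4)·6.860) / (5) = 4.088

(6.860, 4.088)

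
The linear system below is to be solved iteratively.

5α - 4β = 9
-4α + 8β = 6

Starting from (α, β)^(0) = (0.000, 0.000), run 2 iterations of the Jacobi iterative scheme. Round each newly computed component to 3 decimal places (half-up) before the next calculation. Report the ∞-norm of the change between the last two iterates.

0.900

Iteration 1:
  α = (9 - (-4)·0.000) / (5) = 1.800
  β = (6 - (-4)·0.000) / (8) = 0.750
Iteration 2:
  α = (9 - (-4)·0.750) / (5) = 2.400
  β = (6 - (-4)·1.800) / (8) = 1.650
Change: (0.600, 0.900) → max |·| = 0.900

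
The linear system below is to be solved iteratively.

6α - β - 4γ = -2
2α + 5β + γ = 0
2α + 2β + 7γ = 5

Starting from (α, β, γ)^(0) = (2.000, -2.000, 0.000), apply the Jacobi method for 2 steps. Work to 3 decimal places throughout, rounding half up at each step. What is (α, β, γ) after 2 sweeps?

Iteration 1:
  α = (-2 - (-1)·-2.000 - (-4)·0.000) / (6) = -0.667
  β = (0 - (2)·2.000 - (1)·0.000) / (5) = -0.800
  γ = (5 - (2)·2.000 - (2)·-2.000) / (7) = 0.714
Iteration 2:
  α = (-2 - (-1)·-0.800 - (-4)·0.714) / (6) = 0.009
  β = (0 - (2)·-0.667 - (1)·0.714) / (5) = 0.124
  γ = (5 - (2)·-0.667 - (2)·-0.800) / (7) = 1.133

(0.009, 0.124, 1.133)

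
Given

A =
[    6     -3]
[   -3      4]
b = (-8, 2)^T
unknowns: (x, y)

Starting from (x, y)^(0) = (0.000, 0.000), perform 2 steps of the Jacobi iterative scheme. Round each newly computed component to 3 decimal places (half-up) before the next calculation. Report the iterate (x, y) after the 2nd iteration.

(-1.083, -0.500)

Iteration 1:
  x = (-8 - (-3)·0.000) / (6) = -1.333
  y = (2 - (-3)·0.000) / (4) = 0.500
Iteration 2:
  x = (-8 - (-3)·0.500) / (6) = -1.083
  y = (2 - (-3)·-1.333) / (4) = -0.500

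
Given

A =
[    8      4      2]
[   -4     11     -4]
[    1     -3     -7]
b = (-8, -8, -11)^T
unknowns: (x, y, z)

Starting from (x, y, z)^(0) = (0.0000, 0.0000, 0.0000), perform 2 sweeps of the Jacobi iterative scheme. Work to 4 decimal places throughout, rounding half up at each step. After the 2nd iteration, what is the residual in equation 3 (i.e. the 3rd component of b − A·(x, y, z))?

Iteration 1:
  x = (-8 - (4)·0.0000 - (2)·0.0000) / (8) = -1.0000
  y = (-8 - (-4)·0.0000 - (-4)·0.0000) / (11) = -0.7273
  z = (-11 - (1)·0.0000 - (-3)·0.0000) / (-7) = 1.5714
Iteration 2:
  x = (-8 - (4)·-0.7273 - (2)·1.5714) / (8) = -1.0292
  y = (-8 - (-4)·-1.0000 - (-4)·1.5714) / (11) = -0.5195
  z = (-11 - (1)·-1.0000 - (-3)·-0.7273) / (-7) = 1.7403
Residual b − A·x = (-1.1690, 0.5589, 0.6528)

0.6528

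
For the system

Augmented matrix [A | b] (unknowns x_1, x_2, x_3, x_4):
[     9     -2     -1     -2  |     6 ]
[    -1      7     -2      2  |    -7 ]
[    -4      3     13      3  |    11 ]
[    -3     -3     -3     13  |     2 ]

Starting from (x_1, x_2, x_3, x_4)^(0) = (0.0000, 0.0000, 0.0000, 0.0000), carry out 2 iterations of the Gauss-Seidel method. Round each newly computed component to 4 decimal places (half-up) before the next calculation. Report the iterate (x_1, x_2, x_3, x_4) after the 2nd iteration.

Iteration 1:
  x_1 = (6 - (-2)·0.0000 - (-1)·0.0000 - (-2)·0.0000) / (9) = 0.6667
  x_2 = (-7 - (-1)·0.6667 - (-2)·0.0000 - (2)·0.0000) / (7) = -0.9048
  x_3 = (11 - (-4)·0.6667 - (3)·-0.9048 - (3)·0.0000) / (13) = 1.2601
  x_4 = (2 - (-3)·0.6667 - (-3)·-0.9048 - (-3)·1.2601) / (13) = 0.3897
Iteration 2:
  x_1 = (6 - (-2)·-0.9048 - (-1)·1.2601 - (-2)·0.3897) / (9) = 0.6922
  x_2 = (-7 - (-1)·0.6922 - (-2)·1.2601 - (2)·0.3897) / (7) = -0.6524
  x_3 = (11 - (-4)·0.6922 - (3)·-0.6524 - (3)·0.3897) / (13) = 1.1198
  x_4 = (2 - (-3)·0.6922 - (-3)·-0.6524 - (-3)·1.1198) / (13) = 0.4214

(0.6922, -0.6524, 1.1198, 0.4214)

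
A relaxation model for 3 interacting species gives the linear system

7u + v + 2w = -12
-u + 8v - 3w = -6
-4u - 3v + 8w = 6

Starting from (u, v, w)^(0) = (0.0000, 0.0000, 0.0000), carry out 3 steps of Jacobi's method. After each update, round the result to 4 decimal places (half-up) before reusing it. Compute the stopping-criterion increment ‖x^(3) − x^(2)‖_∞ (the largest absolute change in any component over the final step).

Iteration 1:
  u = (-12 - (1)·0.0000 - (2)·0.0000) / (7) = -1.7143
  v = (-6 - (-1)·0.0000 - (-3)·0.0000) / (8) = -0.7500
  w = (6 - (-4)·0.0000 - (-3)·0.0000) / (8) = 0.7500
Iteration 2:
  u = (-12 - (1)·-0.7500 - (2)·0.7500) / (7) = -1.8214
  v = (-6 - (-1)·-1.7143 - (-3)·0.7500) / (8) = -0.6830
  w = (6 - (-4)·-1.7143 - (-3)·-0.7500) / (8) = -0.3884
Iteration 3:
  u = (-12 - (1)·-0.6830 - (2)·-0.3884) / (7) = -1.5057
  v = (-6 - (-1)·-1.8214 - (-3)·-0.3884) / (8) = -1.1233
  w = (6 - (-4)·-1.8214 - (-3)·-0.6830) / (8) = -0.4168
Change: (0.3157, -0.4403, -0.0284) → max |·| = 0.4403

0.4403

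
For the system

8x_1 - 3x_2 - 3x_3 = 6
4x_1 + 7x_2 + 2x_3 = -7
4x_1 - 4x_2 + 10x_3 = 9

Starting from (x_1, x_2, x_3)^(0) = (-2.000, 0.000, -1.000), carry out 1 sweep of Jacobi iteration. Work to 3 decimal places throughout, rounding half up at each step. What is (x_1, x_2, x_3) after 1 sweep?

(0.375, 0.429, 1.700)

Iteration 1:
  x_1 = (6 - (-3)·0.000 - (-3)·-1.000) / (8) = 0.375
  x_2 = (-7 - (4)·-2.000 - (2)·-1.000) / (7) = 0.429
  x_3 = (9 - (4)·-2.000 - (-4)·0.000) / (10) = 1.700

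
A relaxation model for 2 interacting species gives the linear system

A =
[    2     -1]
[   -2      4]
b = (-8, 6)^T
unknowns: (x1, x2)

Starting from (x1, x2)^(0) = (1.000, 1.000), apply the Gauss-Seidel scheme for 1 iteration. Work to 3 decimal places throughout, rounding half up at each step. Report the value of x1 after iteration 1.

Iteration 1:
  x1 = (-8 - (-1)·1.000) / (2) = -3.500
  x2 = (6 - (-2)·-3.500) / (4) = -0.250

-3.500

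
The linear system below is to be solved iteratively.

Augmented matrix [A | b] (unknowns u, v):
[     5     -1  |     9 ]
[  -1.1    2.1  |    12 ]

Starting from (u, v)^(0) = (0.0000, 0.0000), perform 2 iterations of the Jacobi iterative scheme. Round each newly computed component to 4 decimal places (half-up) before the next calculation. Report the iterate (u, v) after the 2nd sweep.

(2.9429, 6.6571)

Iteration 1:
  u = (9 - (-1)·0.0000) / (5) = 1.8000
  v = (12 - (-1.1)·0.0000) / (2.1) = 5.7143
Iteration 2:
  u = (9 - (-1)·5.7143) / (5) = 2.9429
  v = (12 - (-1.1)·1.8000) / (2.1) = 6.6571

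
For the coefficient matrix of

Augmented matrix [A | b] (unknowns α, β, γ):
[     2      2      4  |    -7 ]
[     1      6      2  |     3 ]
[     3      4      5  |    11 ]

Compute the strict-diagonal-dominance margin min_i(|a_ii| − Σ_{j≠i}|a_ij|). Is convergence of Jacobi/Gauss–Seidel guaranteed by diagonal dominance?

-4

row 1: |2| − (2+4) = -4
row 2: |6| − (1+2) = 3
row 3: |5| − (3+4) = -2
minimum over rows = -4 → not strictly diagonally dominant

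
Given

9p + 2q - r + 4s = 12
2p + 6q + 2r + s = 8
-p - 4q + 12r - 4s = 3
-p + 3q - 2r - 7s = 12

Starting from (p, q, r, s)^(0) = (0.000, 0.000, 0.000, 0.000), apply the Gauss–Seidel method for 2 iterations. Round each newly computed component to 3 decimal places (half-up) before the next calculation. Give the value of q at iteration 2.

0.743

Iteration 1:
  p = (12 - (2)·0.000 - (-1)·0.000 - (4)·0.000) / (9) = 1.333
  q = (8 - (2)·1.333 - (2)·0.000 - (1)·0.000) / (6) = 0.889
  r = (3 - (-1)·1.333 - (-4)·0.889 - (-4)·0.000) / (12) = 0.657
  s = (12 - (-1)·1.333 - (3)·0.889 - (-2)·0.657) / (-7) = -1.711
Iteration 2:
  p = (12 - (2)·0.889 - (-1)·0.657 - (4)·-1.711) / (9) = 1.969
  q = (8 - (2)·1.969 - (2)·0.657 - (1)·-1.711) / (6) = 0.743
  r = (3 - (-1)·1.969 - (-4)·0.743 - (-4)·-1.711) / (12) = 0.091
  s = (12 - (-1)·1.969 - (3)·0.743 - (-2)·0.091) / (-7) = -1.703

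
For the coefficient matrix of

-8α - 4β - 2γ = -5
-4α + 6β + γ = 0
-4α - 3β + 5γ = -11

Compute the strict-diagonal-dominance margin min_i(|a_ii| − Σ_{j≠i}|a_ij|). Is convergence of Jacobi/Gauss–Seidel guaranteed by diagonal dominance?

-2

row 1: |-8| − (4+2) = 2
row 2: |6| − (4+1) = 1
row 3: |5| − (4+3) = -2
minimum over rows = -2 → not strictly diagonally dominant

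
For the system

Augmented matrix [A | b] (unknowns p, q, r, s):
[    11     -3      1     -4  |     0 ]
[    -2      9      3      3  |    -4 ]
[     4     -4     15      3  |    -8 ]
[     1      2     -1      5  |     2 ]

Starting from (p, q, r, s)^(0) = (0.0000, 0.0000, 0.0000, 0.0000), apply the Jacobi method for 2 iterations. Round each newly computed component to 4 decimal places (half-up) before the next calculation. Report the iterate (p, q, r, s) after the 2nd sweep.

(0.0727, -0.4000, -0.7318, 0.4711)

Iteration 1:
  p = (0 - (-3)·0.0000 - (1)·0.0000 - (-4)·0.0000) / (11) = 0.0000
  q = (-4 - (-2)·0.0000 - (3)·0.0000 - (3)·0.0000) / (9) = -0.4444
  r = (-8 - (4)·0.0000 - (-4)·0.0000 - (3)·0.0000) / (15) = -0.5333
  s = (2 - (1)·0.0000 - (2)·0.0000 - (-1)·0.0000) / (5) = 0.4000
Iteration 2:
  p = (0 - (-3)·-0.4444 - (1)·-0.5333 - (-4)·0.4000) / (11) = 0.0727
  q = (-4 - (-2)·0.0000 - (3)·-0.5333 - (3)·0.4000) / (9) = -0.4000
  r = (-8 - (4)·0.0000 - (-4)·-0.4444 - (3)·0.4000) / (15) = -0.7318
  s = (2 - (1)·0.0000 - (2)·-0.4444 - (-1)·-0.5333) / (5) = 0.4711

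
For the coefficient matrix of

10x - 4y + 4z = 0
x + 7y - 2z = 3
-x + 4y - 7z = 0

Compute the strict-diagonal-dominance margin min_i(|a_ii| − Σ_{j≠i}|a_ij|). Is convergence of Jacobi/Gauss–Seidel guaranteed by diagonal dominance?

2

row 1: |10| − (4+4) = 2
row 2: |7| − (1+2) = 4
row 3: |-7| − (1+4) = 2
minimum over rows = 2 → strictly diagonally dominant (convergence guaranteed)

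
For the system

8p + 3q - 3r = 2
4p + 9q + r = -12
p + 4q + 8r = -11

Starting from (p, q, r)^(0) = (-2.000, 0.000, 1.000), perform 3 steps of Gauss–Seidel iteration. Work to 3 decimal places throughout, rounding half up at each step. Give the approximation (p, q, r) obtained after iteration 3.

(0.584, -1.518, -0.689)

Iteration 1:
  p = (2 - (3)·0.000 - (-3)·1.000) / (8) = 0.625
  q = (-12 - (4)·0.625 - (1)·1.000) / (9) = -1.722
  r = (-11 - (1)·0.625 - (4)·-1.722) / (8) = -0.592
Iteration 2:
  p = (2 - (3)·-1.722 - (-3)·-0.592) / (8) = 0.674
  q = (-12 - (4)·0.674 - (1)·-0.592) / (9) = -1.567
  r = (-11 - (1)·0.674 - (4)·-1.567) / (8) = -0.676
Iteration 3:
  p = (2 - (3)·-1.567 - (-3)·-0.676) / (8) = 0.584
  q = (-12 - (4)·0.584 - (1)·-0.676) / (9) = -1.518
  r = (-11 - (1)·0.584 - (4)·-1.518) / (8) = -0.689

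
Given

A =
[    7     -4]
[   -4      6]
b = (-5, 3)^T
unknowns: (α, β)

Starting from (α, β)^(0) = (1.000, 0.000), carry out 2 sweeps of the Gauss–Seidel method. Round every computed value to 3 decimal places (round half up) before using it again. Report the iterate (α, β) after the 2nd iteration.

Iteration 1:
  α = (-5 - (-4)·0.000) / (7) = -0.714
  β = (3 - (-4)·-0.714) / (6) = 0.024
Iteration 2:
  α = (-5 - (-4)·0.024) / (7) = -0.701
  β = (3 - (-4)·-0.701) / (6) = 0.033

(-0.701, 0.033)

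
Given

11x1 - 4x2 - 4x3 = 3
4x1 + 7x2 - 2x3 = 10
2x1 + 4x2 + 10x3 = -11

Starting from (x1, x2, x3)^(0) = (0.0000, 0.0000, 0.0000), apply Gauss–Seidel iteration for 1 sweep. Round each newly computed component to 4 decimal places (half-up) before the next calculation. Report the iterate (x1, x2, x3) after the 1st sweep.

(0.2727, 1.2727, -1.6636)

Iteration 1:
  x1 = (3 - (-4)·0.0000 - (-4)·0.0000) / (11) = 0.2727
  x2 = (10 - (4)·0.2727 - (-2)·0.0000) / (7) = 1.2727
  x3 = (-11 - (2)·0.2727 - (4)·1.2727) / (10) = -1.6636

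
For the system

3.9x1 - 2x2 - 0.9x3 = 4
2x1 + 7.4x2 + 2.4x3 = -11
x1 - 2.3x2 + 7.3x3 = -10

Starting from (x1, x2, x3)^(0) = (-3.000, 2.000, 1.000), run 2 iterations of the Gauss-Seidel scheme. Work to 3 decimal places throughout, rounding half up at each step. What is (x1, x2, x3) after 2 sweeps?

(-0.784, -0.481, -1.414)

Iteration 1:
  x1 = (4 - (-2)·2.000 - (-0.9)·1.000) / (3.9) = 2.282
  x2 = (-11 - (2)·2.282 - (2.4)·1.000) / (7.4) = -2.428
  x3 = (-10 - (1)·2.282 - (-2.3)·-2.428) / (7.3) = -2.447
Iteration 2:
  x1 = (4 - (-2)·-2.428 - (-0.9)·-2.447) / (3.9) = -0.784
  x2 = (-11 - (2)·-0.784 - (2.4)·-2.447) / (7.4) = -0.481
  x3 = (-10 - (1)·-0.784 - (-2.3)·-0.481) / (7.3) = -1.414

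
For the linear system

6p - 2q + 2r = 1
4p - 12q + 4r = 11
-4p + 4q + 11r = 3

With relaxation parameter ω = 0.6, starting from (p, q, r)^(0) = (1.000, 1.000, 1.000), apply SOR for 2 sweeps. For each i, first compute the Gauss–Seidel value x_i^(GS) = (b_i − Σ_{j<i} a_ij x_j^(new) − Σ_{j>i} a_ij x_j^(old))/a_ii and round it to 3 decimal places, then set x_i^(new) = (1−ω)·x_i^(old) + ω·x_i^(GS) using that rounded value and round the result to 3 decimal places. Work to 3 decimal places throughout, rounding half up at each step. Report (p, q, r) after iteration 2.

Iteration 1:
  p: GS value = (1 - (-2)·1.000 - (2)·1.000) / (6) = 0.167;  p ← (1−ω)·1.000 + ω·0.167 = 0.500
  q: GS value = (11 - (4)·0.500 - (4)·1.000) / (-12) = -0.417;  q ← (1−ω)·1.000 + ω·-0.417 = 0.150
  r: GS value = (3 - (-4)·0.500 - (4)·0.150) / (11) = 0.400;  r ← (1−ω)·1.000 + ω·0.400 = 0.640
Iteration 2:
  p: GS value = (1 - (-2)·0.150 - (2)·0.640) / (6) = 0.003;  p ← (1−ω)·0.500 + ω·0.003 = 0.202
  q: GS value = (11 - (4)·0.202 - (4)·0.640) / (-12) = -0.636;  q ← (1−ω)·0.150 + ω·-0.636 = -0.322
  r: GS value = (3 - (-4)·0.202 - (4)·-0.322) / (11) = 0.463;  r ← (1−ω)·0.640 + ω·0.463 = 0.534

(0.202, -0.322, 0.534)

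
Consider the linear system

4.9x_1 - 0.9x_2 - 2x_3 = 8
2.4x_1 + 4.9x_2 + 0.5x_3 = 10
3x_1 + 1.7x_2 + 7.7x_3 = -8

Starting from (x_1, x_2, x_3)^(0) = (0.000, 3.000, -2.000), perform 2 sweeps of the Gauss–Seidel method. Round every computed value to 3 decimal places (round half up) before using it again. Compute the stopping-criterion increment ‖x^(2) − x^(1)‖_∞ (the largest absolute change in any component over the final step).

Iteration 1:
  x_1 = (8 - (-0.9)·3.000 - (-2)·-2.000) / (4.9) = 1.367
  x_2 = (10 - (2.4)·1.367 - (0.5)·-2.000) / (4.9) = 1.575
  x_3 = (-8 - (3)·1.367 - (1.7)·1.575) / (7.7) = -1.919
Iteration 2:
  x_1 = (8 - (-0.9)·1.575 - (-2)·-1.919) / (4.9) = 1.139
  x_2 = (10 - (2.4)·1.139 - (0.5)·-1.919) / (4.9) = 1.679
  x_3 = (-8 - (3)·1.139 - (1.7)·1.679) / (7.7) = -1.853
Change: (-0.228, 0.104, 0.066) → max |·| = 0.228

0.228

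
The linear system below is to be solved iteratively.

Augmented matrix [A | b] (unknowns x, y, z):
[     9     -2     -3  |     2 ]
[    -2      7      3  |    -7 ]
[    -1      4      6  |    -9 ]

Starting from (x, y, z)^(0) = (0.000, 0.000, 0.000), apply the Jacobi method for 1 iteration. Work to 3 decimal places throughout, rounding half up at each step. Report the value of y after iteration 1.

Iteration 1:
  x = (2 - (-2)·0.000 - (-3)·0.000) / (9) = 0.222
  y = (-7 - (-2)·0.000 - (3)·0.000) / (7) = -1.000
  z = (-9 - (-1)·0.000 - (4)·0.000) / (6) = -1.500

-1.000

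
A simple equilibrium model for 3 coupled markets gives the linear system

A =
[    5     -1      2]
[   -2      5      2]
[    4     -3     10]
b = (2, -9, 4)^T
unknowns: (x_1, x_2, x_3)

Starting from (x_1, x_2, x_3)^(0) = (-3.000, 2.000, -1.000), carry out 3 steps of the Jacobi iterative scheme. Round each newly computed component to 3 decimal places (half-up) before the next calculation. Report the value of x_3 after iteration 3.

Iteration 1:
  x_1 = (2 - (-1)·2.000 - (2)·-1.000) / (5) = 1.200
  x_2 = (-9 - (-2)·-3.000 - (2)·-1.000) / (5) = -2.600
  x_3 = (4 - (4)·-3.000 - (-3)·2.000) / (10) = 2.200
Iteration 2:
  x_1 = (2 - (-1)·-2.600 - (2)·2.200) / (5) = -1.000
  x_2 = (-9 - (-2)·1.200 - (2)·2.200) / (5) = -2.200
  x_3 = (4 - (4)·1.200 - (-3)·-2.600) / (10) = -0.860
Iteration 3:
  x_1 = (2 - (-1)·-2.200 - (2)·-0.860) / (5) = 0.304
  x_2 = (-9 - (-2)·-1.000 - (2)·-0.860) / (5) = -1.856
  x_3 = (4 - (4)·-1.000 - (-3)·-2.200) / (10) = 0.140

0.140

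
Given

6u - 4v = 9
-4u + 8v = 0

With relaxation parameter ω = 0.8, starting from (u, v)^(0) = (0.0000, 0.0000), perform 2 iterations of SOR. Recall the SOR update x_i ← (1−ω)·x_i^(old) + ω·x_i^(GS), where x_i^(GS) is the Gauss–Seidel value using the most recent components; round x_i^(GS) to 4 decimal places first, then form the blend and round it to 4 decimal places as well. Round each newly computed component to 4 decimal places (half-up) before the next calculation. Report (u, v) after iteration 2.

(1.6960, 0.7744)

Iteration 1:
  u: GS value = (9 - (-4)·0.0000) / (6) = 1.5000;  u ← (1−ω)·0.0000 + ω·1.5000 = 1.2000
  v: GS value = (0 - (-4)·1.2000) / (8) = 0.6000;  v ← (1−ω)·0.0000 + ω·0.6000 = 0.4800
Iteration 2:
  u: GS value = (9 - (-4)·0.4800) / (6) = 1.8200;  u ← (1−ω)·1.2000 + ω·1.8200 = 1.6960
  v: GS value = (0 - (-4)·1.6960) / (8) = 0.8480;  v ← (1−ω)·0.4800 + ω·0.8480 = 0.7744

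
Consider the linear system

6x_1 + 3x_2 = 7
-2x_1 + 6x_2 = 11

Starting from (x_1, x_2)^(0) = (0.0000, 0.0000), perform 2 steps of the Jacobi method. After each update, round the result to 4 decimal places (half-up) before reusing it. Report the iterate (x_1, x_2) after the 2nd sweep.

(0.2500, 2.2222)

Iteration 1:
  x_1 = (7 - (3)·0.0000) / (6) = 1.1667
  x_2 = (11 - (-2)·0.0000) / (6) = 1.8333
Iteration 2:
  x_1 = (7 - (3)·1.8333) / (6) = 0.2500
  x_2 = (11 - (-2)·1.1667) / (6) = 2.2222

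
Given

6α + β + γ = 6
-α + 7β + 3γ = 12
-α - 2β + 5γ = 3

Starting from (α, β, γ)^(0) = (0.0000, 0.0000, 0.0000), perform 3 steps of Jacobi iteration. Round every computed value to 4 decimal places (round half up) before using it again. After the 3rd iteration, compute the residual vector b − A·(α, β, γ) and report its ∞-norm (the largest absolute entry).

0.9982

Iteration 1:
  α = (6 - (1)·0.0000 - (1)·0.0000) / (6) = 1.0000
  β = (12 - (-1)·0.0000 - (3)·0.0000) / (7) = 1.7143
  γ = (3 - (-1)·0.0000 - (-2)·0.0000) / (5) = 0.6000
Iteration 2:
  α = (6 - (1)·1.7143 - (1)·0.6000) / (6) = 0.6143
  β = (12 - (-1)·1.0000 - (3)·0.6000) / (7) = 1.6000
  γ = (3 - (-1)·1.0000 - (-2)·1.7143) / (5) = 1.4857
Iteration 3:
  α = (6 - (1)·1.6000 - (1)·1.4857) / (6) = 0.4857
  β = (12 - (-1)·0.6143 - (3)·1.4857) / (7) = 1.1653
  γ = (3 - (-1)·0.6143 - (-2)·1.6000) / (5) = 1.3629
Residual b − A·x = (0.5576, 0.2399, -0.9982); ∞-norm = 0.9982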